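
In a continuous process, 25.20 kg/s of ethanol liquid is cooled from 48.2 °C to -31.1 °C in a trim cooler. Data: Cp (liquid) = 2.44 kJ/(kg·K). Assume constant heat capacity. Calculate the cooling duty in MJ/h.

Q_c = 17600 MJ/h

Q = ṁ·Cp·ΔT = 25.20 × 2.44 × (-31.1 − 48.2) = -4876 kJ/s
Cooling duty = 17554 MJ/h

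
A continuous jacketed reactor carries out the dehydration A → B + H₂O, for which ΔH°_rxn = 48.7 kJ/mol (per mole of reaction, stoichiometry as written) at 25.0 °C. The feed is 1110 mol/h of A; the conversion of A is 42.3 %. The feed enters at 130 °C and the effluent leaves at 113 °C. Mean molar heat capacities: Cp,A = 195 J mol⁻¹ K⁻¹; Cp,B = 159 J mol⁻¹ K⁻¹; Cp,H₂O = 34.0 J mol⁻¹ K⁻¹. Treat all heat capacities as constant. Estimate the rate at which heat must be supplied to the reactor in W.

Q_in = 5310 W

Extent of reaction ξ = 0.423 × 1110 = 469.53 mol/h
Reaction term: ξ·ΔH°_rxn = 469.53 × 48.7 = 22866 kJ/h
Sensible, feed 130→25 °C: -22727 kJ/h
Outlet flows (mol/h): A 640.47, B 469.53, H₂O 469.53
Sensible, products 25→113 °C: 18965 kJ/h
Q = ΔH = 19104 kJ/h = 5.3066 kW
Heat supplied = 5306.6 W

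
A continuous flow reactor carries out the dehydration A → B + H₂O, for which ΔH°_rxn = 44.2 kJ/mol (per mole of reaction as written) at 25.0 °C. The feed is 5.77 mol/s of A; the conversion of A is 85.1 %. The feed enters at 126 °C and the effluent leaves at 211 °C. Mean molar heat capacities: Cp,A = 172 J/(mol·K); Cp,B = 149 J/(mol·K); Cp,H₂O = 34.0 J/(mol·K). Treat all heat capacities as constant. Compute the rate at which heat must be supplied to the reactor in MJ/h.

Q_in = 1120 MJ/h

Extent of reaction ξ = 0.851 × 5.77 = 4.9103 mol/s
Reaction term: ξ·ΔH°_rxn = 4.9103 × 44.2 = 217.03 kJ/s
Sensible, feed 126→25 °C: -100.24 kJ/s
Outlet flows (mol/s): A 0.85973, B 4.9103, H₂O 4.9103
Sensible, products 25→211 °C: 194.64 kJ/s
Q = ΔH = 311.44 kJ/s = 311.44 kW
Heat supplied = 1121.2 MJ/h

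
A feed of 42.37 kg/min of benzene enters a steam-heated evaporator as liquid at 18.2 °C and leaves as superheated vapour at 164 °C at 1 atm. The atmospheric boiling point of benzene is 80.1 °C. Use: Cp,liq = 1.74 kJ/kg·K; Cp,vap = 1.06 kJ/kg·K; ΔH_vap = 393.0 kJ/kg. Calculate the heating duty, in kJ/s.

Q = 416 kJ/s

liquid 18.2→80.1 °C: 107.71 kJ/kg
vaporisation at 80.1 °C: 393 kJ/kg
vapour 80.1→164 °C: 88.934 kJ/kg
Δh = 107.71 + 393 + 88.934 = 589.64 kJ/kg
Q = ṁ·Δh = 42.37 kg/min × 589.64 kJ/kg = 24983 kJ/min
|Q| = 416.38 kW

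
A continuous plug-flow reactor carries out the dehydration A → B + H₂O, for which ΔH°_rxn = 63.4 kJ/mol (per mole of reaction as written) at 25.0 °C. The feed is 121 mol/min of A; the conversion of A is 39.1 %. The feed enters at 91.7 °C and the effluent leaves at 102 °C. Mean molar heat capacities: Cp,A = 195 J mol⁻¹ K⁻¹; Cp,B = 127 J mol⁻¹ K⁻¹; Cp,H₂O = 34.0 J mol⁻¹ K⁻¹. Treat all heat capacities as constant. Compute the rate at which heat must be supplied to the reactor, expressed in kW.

Q_in = 52.0 kW

Extent of reaction ξ = 0.391 × 121 = 47.311 mol/min
Reaction term: ξ·ΔH°_rxn = 47.311 × 63.4 = 2999.5 kJ/min
Sensible, feed 91.7→25 °C: -1573.8 kJ/min
Outlet flows (mol/min): A 73.689, B 47.311, H₂O 47.311
Sensible, products 25→102 °C: 1693 kJ/min
Q = ΔH = 3118.7 kJ/min = 51.978 kW
Heat supplied = 51.978 kW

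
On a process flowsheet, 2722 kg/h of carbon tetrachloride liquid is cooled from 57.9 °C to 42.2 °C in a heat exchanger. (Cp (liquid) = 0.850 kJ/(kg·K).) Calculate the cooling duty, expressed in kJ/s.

Q_c = 10.1 kJ/s

Q = ṁ·Cp·ΔT = 2722 × 0.850 × (42.2 − 57.9) = -36325 kJ/h
Converting: 36325 / 3600 s = 10.09 kW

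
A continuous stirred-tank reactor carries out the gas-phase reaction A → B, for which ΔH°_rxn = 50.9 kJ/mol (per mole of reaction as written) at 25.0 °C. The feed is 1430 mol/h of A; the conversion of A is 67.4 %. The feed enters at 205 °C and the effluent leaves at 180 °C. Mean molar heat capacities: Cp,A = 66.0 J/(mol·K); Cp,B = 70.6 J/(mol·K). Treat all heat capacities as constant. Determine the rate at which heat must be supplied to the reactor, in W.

Extent of reaction ξ = 0.674 × 1430 = 963.82 mol/h
Reaction term: ξ·ΔH°_rxn = 963.82 × 50.9 = 49058 kJ/h
Sensible, feed 205→25 °C: -16988 kJ/h
Outlet flows (mol/h): A 466.18, B 963.82
Sensible, products 25→180 °C: 15316 kJ/h
Q = ΔH = 47386 kJ/h = 13.163 kW
Heat supplied = 13163 W

Q_in = 13200 W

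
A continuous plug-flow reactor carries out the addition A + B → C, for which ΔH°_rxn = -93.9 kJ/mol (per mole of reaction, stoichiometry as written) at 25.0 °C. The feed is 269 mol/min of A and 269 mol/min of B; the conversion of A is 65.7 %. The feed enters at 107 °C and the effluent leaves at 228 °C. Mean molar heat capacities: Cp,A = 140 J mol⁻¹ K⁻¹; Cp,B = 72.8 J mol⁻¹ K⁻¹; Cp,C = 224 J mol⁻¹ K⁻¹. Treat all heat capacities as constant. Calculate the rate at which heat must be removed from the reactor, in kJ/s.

Extent of reaction ξ = 0.657 × 269 = 176.73 mol/min
Reaction term: ξ·ΔH°_rxn = 176.73 × -93.9 = -16595 kJ/min
Sensible, feed 107→25 °C: -4693.9 kJ/min
Outlet flows (mol/min): A 92.267, B 92.267, C 176.73
Sensible, products 25→228 °C: 12022 kJ/min
Q = ΔH = -9267 kJ/min = -154.45 kW
Heat removed = 154.45 kJ/s

Q_out = 154 kJ/s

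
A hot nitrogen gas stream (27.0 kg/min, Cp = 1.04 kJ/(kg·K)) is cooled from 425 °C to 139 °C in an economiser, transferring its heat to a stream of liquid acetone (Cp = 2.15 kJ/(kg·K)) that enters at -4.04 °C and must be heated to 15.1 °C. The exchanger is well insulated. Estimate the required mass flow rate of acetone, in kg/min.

Heat released by hot stream: Q = 27.0 × 1.04 × (425 − 139) = 8030.9 kJ/min
Energy balance on cold side (adiabatic exchanger): Q = ṁ_c·Cp_c·(T_c,out − T_c,in)
ṁ_c = 8030.9 / [2.15 × (15.1 − -4.04)] = 195.16 kg/min

ṁ_c = 195 kg/min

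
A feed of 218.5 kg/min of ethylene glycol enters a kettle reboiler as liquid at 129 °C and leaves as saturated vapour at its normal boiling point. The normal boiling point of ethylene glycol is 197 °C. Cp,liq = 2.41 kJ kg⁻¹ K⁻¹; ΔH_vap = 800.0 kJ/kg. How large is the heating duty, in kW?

Q = 3510 kW

liquid 129→197 °C: 163.88 kJ/kg
vaporisation at 197 °C: 800 kJ/kg
Δh = 163.88 + 800 = 963.88 kJ/kg
Q = ṁ·Δh = 218.5 kg/min × 963.88 kJ/kg = 210610 kJ/min
|Q| = 3510.1 kW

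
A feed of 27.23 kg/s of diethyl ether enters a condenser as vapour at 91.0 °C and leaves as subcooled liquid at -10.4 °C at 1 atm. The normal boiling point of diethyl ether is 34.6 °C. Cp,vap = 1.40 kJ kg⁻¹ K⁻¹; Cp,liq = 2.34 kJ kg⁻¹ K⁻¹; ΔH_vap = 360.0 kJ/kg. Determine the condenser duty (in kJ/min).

vapour 91.0→34.6 °C: -78.96 kJ/kg
condensation at 34.6 °C: -360 kJ/kg
liquid 34.6→-10.4 °C: -105.3 kJ/kg
Δh = -78.96 + -360 + -105.3 = -544.26 kJ/kg
Q = ṁ·Δh = 27.23 kg/s × -544.26 kJ/kg = -14820 kJ/s
|Q| = 14820 kW = 889210 kJ/min

Q_c = 889000 kJ/min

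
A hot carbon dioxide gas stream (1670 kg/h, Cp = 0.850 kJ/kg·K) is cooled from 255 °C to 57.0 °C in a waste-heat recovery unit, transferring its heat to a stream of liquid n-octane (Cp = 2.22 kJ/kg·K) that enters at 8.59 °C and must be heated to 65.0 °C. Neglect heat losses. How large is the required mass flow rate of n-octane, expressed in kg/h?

ṁ_c = 2240 kg/h

Heat released by hot stream: Q = 1670 × 0.850 × (255 − 57.0) = 281060 kJ/h
Energy balance on cold side (adiabatic exchanger): Q = ṁ_c·Cp_c·(T_c,out − T_c,in)
ṁ_c = 281060 / [2.22 × (65.0 − 8.59)] = 2244.4 kg/h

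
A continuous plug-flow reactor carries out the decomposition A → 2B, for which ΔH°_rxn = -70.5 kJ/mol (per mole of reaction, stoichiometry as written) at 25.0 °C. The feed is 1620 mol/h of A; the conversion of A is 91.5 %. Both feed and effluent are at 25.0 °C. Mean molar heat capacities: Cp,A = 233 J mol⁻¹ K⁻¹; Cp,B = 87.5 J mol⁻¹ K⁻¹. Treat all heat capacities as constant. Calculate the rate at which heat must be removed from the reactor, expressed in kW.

Q_out = 29.0 kW

Extent of reaction ξ = 0.915 × 1620 = 1482.3 mol/h
Reaction term: ξ·ΔH°_rxn = 1482.3 × -70.5 = -104500 kJ/h
Q = ΔH = -104500 kJ/h = -29.028 kW
Heat removed = 29.028 kW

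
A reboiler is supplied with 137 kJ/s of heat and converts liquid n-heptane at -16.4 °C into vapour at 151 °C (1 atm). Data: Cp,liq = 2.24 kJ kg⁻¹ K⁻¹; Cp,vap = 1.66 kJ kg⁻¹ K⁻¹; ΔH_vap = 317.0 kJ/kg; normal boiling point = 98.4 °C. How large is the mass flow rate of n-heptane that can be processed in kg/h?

ṁ = 746 kg/h

Δh = 2.24×(98.4−-16.4) + 317.0 + 1.66×(151−98.4) = 661.47 kJ/kg
Q = 137 kJ/s = 137 kJ/s = 493200 kJ/h
ṁ = Q/Δh = 493200 / 661.47 = 745.61 kg/h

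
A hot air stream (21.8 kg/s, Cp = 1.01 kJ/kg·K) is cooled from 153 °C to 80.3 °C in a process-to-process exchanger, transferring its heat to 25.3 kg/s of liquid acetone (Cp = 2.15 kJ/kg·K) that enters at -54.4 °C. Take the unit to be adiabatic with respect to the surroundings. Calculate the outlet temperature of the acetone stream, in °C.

Heat released by hot stream: Q = 21.8 × 1.01 × (153 − 80.3) = 1600.7 kJ/s
Energy balance on cold side (adiabatic exchanger): Q = ṁ_c·Cp_c·(T_c,out − T_c,in)
T_c,out = -54.4 + 1600.7/(25.3 × 2.15) = -24.973 °C

T_c,out = -25.0 °C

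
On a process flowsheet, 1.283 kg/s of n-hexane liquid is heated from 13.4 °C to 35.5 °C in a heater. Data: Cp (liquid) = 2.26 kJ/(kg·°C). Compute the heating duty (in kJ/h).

Q = 231000 kJ/h

Q = ṁ·Cp·ΔT = 1.283 × 2.26 × (35.5 − 13.4) = 64.081 kJ/s
Heating duty = 230690 kJ/h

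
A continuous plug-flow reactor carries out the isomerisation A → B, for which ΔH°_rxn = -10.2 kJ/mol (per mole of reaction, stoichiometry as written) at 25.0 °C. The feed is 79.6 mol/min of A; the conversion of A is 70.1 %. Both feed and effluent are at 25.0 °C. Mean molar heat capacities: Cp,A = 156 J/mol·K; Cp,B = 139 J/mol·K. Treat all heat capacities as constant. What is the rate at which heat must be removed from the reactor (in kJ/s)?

Q_out = 9.49 kJ/s

Extent of reaction ξ = 0.701 × 79.6 = 55.8 mol/min
Reaction term: ξ·ΔH°_rxn = 55.8 × -10.2 = -569.16 kJ/min
Q = ΔH = -569.16 kJ/min = -9.4859 kW
Heat removed = 9.4859 kJ/s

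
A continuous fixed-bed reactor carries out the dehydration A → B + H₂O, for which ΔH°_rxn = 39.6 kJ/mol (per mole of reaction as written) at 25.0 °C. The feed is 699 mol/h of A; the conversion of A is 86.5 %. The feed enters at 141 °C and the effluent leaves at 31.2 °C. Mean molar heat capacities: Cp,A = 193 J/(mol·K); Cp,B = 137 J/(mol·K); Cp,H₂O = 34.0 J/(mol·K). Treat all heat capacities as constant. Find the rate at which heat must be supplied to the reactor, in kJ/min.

Extent of reaction ξ = 0.865 × 699 = 604.63 mol/h
Reaction term: ξ·ΔH°_rxn = 604.63 × 39.6 = 23944 kJ/h
Sensible, feed 141→25 °C: -15649 kJ/h
Outlet flows (mol/h): A 94.365, B 604.63, H₂O 604.63
Sensible, products 25→31.2 °C: 753.95 kJ/h
Q = ΔH = 9048.3 kJ/h = 2.5134 kW
Heat supplied = 150.8 kJ/min

Q_in = 151 kJ/min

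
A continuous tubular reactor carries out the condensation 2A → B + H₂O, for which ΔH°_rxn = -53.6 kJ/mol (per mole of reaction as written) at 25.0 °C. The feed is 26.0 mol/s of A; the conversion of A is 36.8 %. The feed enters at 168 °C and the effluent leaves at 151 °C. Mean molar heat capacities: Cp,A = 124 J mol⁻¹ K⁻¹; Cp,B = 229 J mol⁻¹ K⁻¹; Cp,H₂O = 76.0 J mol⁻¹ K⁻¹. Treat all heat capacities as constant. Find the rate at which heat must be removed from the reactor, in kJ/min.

Extent of reaction ξ = 0.368 × 26.0 / 2 = 4.784 mol/s
Reaction term: ξ·ΔH°_rxn = 4.784 × -53.6 = -256.42 kJ/s
Sensible, feed 168→25 °C: -461.03 kJ/s
Outlet flows (mol/s): A 16.432, B 4.784, H₂O 4.784
Sensible, products 25→151 °C: 440.58 kJ/s
Q = ΔH = -276.87 kJ/s = -276.87 kW
Heat removed = 16612 kJ/min

Q_out = 16600 kJ/min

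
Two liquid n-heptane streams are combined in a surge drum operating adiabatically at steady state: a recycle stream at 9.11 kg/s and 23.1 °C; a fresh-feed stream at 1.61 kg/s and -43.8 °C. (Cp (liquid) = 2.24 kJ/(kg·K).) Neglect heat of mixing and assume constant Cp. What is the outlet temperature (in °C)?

T_out = 13.1 °C

No heat crosses the boundary, so H_out = H_in.
T_out = Σ ṁᵢCp,ᵢTᵢ / Σ ṁᵢCp,ᵢ
      = 313.43 / 24.013 = 13.053 °C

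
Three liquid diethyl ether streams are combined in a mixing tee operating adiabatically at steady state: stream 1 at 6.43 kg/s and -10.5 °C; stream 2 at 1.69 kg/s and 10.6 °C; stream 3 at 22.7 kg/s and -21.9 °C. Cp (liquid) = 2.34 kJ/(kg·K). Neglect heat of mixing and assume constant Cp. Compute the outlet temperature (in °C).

Adiabatic, steady state ⇒ Σ ṁᵢCp,ᵢ(T_out − Tᵢ) = 0
T_out = Σ ṁᵢCp,ᵢTᵢ / Σ ṁᵢCp,ᵢ
      = -1279.4 / 72.119 = -17.739 °C

T_out = -17.7 °C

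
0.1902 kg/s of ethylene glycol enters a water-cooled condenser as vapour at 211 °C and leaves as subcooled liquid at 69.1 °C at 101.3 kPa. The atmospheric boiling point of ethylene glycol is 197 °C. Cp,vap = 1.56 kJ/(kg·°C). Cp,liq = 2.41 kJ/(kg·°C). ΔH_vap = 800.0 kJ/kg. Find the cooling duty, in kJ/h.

vapour 211→197 °C: -21.84 kJ/kg
condensation at 197 °C: -800 kJ/kg
liquid 197→69.1 °C: -308.24 kJ/kg
Δh = -21.84 + -800 + -308.24 = -1130.1 kJ/kg
Q = ṁ·Δh = 0.1902 kg/s × -1130.1 kJ/kg = -214.94 kJ/s
|Q| = 214.94 kW = 773790 kJ/h

Q_c = 774000 kJ/h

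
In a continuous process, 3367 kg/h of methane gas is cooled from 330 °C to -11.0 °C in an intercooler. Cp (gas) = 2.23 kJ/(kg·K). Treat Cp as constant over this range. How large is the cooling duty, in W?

Q = ṁ·Cp·ΔT = 3367 × 2.23 × (-11.0 − 330) = -2.5604e+06 kJ/h
Converting: 2.5604e+06 / 3600 s = 711.21 kW
Cooling duty = 711210 W

Q_c = 711000 W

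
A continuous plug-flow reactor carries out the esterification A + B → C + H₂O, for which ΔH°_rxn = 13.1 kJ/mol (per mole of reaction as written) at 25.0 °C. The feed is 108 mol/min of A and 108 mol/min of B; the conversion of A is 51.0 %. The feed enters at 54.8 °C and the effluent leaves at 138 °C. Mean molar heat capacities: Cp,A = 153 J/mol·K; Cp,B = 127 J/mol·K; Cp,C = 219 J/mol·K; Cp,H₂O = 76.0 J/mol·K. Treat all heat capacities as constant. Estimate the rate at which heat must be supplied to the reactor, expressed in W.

Extent of reaction ξ = 0.510 × 108 = 55.08 mol/min
Reaction term: ξ·ΔH°_rxn = 55.08 × 13.1 = 721.55 kJ/min
Sensible, feed 54.8→25 °C: -901.15 kJ/min
Outlet flows (mol/min): A 52.92, B 52.92, C 55.08, H₂O 55.08
Sensible, products 25→138 °C: 3510.5 kJ/min
Q = ΔH = 3330.9 kJ/min = 55.515 kW
Heat supplied = 55515 W

Q_in = 55500 W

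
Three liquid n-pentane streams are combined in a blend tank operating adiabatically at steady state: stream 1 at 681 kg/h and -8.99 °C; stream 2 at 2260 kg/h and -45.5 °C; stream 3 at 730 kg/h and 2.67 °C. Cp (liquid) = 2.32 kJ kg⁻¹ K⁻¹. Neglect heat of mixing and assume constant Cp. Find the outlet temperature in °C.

T_out = -29.1 °C

Adiabatic, steady state ⇒ Σ ṁᵢCp,ᵢ(T_out − Tᵢ) = 0
Σ ṁᵢCp,ᵢTᵢ = 681×2.32×-8.99 + 2260×2.32×-45.5 + 730×2.32×2.67 = -248250
Σ ṁᵢCp,ᵢ = 681×2.32 + 2260×2.32 + 730×2.32 = 8516.7
T_out = -248250 / 8516.7 = -29.148 °C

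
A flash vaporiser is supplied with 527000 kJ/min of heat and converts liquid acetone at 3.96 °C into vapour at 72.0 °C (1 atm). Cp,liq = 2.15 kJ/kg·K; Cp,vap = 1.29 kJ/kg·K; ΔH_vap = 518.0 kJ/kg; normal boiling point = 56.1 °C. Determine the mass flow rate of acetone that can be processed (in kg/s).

Δh = 2.15×(56.1−3.96) + 518.0 + 1.29×(72.0−56.1) = 650.61 kJ/kg
Q = 527000 kJ/min = 8783.3 kJ/s = 8783.3 kJ/s
ṁ = Q/Δh = 8783.3 / 650.61 = 13.5 kg/s

ṁ = 13.5 kg/s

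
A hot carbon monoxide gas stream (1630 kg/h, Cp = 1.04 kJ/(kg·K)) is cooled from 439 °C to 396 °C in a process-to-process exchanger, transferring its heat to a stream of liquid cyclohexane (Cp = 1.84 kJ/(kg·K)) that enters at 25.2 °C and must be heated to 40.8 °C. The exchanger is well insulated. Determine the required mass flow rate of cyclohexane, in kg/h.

Heat released by hot stream: Q = 1630 × 1.04 × (439 − 396) = 72894 kJ/h
Energy balance on cold side (adiabatic exchanger): Q = ṁ_c·Cp_c·(T_c,out − T_c,in)
ṁ_c = 72894 / [1.84 × (40.8 − 25.2)] = 2539.5 kg/h

ṁ_c = 2540 kg/h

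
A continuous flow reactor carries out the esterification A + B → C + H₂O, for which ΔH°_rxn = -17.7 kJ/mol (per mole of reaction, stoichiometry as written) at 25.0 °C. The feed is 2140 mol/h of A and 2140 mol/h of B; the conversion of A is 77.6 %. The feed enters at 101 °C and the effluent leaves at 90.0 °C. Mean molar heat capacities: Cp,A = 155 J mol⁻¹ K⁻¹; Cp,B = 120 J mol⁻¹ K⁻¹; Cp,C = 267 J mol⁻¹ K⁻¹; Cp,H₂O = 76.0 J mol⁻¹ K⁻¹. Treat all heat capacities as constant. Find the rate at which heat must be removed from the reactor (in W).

Extent of reaction ξ = 0.776 × 2140 = 1660.6 mol/h
Reaction term: ξ·ΔH°_rxn = 1660.6 × -17.7 = -29393 kJ/h
Sensible, feed 101→25 °C: -44726 kJ/h
Outlet flows (mol/h): A 479.36, B 479.36, C 1660.6, H₂O 1660.6
Sensible, products 25→90.0 °C: 45593 kJ/h
Q = ΔH = -28527 kJ/h = -7.9241 kW
Heat removed = 7924.1 W

Q_out = 7920 W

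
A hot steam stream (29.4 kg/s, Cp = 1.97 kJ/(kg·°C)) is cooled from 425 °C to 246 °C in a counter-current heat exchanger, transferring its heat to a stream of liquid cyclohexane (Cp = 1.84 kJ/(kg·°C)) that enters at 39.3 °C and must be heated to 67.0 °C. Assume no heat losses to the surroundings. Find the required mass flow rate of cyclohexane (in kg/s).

ṁ_c = 203 kg/s

Heat released by hot stream: Q = 29.4 × 1.97 × (425 − 246) = 10367 kJ/s
Energy balance on cold side (adiabatic exchanger): Q = ṁ_c·Cp_c·(T_c,out − T_c,in)
ṁ_c = 10367 / [1.84 × (67.0 − 39.3)] = 203.41 kg/s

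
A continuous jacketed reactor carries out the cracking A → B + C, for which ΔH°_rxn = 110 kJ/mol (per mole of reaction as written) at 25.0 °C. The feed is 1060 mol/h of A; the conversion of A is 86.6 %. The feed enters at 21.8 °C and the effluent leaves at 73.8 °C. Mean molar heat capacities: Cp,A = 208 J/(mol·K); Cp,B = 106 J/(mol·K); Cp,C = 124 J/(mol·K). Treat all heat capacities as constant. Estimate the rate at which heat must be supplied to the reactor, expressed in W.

Q_in = 31500 W

Extent of reaction ξ = 0.866 × 1060 = 917.96 mol/h
Reaction term: ξ·ΔH°_rxn = 917.96 × 110 = 100980 kJ/h
Sensible, feed 21.8→25 °C: 705.54 kJ/h
Outlet flows (mol/h): A 142.04, B 917.96, C 917.96
Sensible, products 25→73.8 °C: 11745 kJ/h
Q = ΔH = 113430 kJ/h = 31.507 kW
Heat supplied = 31507 W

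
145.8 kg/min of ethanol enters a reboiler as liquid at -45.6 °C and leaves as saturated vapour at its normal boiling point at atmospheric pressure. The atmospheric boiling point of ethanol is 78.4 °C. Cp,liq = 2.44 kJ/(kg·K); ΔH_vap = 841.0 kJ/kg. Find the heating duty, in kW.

liquid -45.6→78.4 °C: 302.56 kJ/kg
vaporisation at 78.4 °C: 841 kJ/kg
Δh = 302.56 + 841 = 1143.6 kJ/kg
Q = ṁ·Δh = 145.8 kg/min × 1143.6 kJ/kg = 166730 kJ/min
|Q| = 2778.9 kW

Q = 2780 kW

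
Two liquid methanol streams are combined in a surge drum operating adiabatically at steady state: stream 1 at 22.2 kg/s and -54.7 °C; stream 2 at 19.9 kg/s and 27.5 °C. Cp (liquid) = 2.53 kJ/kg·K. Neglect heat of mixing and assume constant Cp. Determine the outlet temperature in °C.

T_out = -15.8 °C

Adiabatic, steady state ⇒ Σ ṁᵢCp,ᵢ(T_out − Tᵢ) = 0
T_out = Σ ṁᵢCp,ᵢTᵢ / Σ ṁᵢCp,ᵢ
      = -1687.7 / 106.51 = -15.845 °C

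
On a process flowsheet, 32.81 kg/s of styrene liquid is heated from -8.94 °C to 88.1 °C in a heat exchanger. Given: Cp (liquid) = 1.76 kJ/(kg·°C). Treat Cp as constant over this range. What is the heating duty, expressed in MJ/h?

Q = 20200 MJ/h

Q = ṁ·Cp·ΔT = 32.81 × 1.76 × (88.1 − -8.94) = 5603.6 kJ/s
Heating duty = 20173 MJ/h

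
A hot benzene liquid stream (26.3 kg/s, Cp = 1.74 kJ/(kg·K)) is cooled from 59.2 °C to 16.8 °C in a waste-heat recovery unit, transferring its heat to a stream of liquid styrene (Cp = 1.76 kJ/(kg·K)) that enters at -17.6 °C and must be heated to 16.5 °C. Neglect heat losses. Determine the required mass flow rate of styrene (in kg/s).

Heat released by hot stream: Q = 26.3 × 1.74 × (59.2 − 16.8) = 1940.3 kJ/s
Energy balance on cold side (adiabatic exchanger): Q = ṁ_c·Cp_c·(T_c,out − T_c,in)
ṁ_c = 1940.3 / [1.76 × (16.5 − -17.6)] = 32.33 kg/s

ṁ_c = 32.3 kg/s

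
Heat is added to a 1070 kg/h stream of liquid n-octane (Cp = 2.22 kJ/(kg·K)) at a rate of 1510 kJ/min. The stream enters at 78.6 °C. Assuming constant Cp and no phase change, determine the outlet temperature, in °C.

T_out = 117 °C

Q = 1510 kJ/min = 90600 kJ/h
ΔT = Q/(ṁ·Cp) = 90600/(1070×2.22) = 38.141 K
T_out = 78.6 + 38.141 = 116.74 °C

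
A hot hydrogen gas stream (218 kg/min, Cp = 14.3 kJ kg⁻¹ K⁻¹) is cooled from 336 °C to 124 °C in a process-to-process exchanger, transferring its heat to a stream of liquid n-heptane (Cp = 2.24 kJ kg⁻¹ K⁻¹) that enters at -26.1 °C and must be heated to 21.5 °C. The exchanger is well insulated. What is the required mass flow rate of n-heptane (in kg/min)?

ṁ_c = 6200 kg/min

Heat released by hot stream: Q = 218 × 14.3 × (336 − 124) = 660890 kJ/min
Energy balance on cold side (adiabatic exchanger): Q = ṁ_c·Cp_c·(T_c,out − T_c,in)
ṁ_c = 660890 / [2.24 × (21.5 − -26.1)] = 6198.3 kg/min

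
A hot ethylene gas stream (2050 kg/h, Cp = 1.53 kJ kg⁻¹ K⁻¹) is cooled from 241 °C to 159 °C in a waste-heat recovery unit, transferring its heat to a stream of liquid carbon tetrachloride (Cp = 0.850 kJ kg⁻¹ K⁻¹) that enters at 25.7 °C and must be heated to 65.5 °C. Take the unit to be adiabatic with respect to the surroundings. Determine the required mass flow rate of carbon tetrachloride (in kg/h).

ṁ_c = 7600 kg/h

Heat released by hot stream: Q = 2050 × 1.53 × (241 − 159) = 257190 kJ/h
Energy balance on cold side (adiabatic exchanger): Q = ṁ_c·Cp_c·(T_c,out − T_c,in)
ṁ_c = 257190 / [0.850 × (65.5 − 25.7)] = 7602.5 kg/h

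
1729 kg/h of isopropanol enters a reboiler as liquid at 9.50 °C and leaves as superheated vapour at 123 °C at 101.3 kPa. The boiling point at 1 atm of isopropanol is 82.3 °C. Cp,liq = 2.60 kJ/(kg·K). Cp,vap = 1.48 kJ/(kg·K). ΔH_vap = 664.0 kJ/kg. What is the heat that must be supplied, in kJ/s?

Q = 439 kJ/s

liquid 9.50→82.3 °C: 189.28 kJ/kg
vaporisation at 82.3 °C: 664 kJ/kg
vapour 82.3→123 °C: 60.236 kJ/kg
Δh = 189.28 + 664 + 60.236 = 913.52 kJ/kg
Q = ṁ·Δh = 1729 kg/h × 913.52 kJ/kg = 1.5795e+06 kJ/h
|Q| = 438.74 kW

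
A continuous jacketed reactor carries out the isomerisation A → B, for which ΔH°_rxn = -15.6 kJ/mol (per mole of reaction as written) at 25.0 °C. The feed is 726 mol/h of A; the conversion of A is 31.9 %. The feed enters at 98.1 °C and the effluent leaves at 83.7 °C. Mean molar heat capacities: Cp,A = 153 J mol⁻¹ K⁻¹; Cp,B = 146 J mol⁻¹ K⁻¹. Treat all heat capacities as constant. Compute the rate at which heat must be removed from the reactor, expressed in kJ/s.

Q_out = 1.47 kJ/s

Extent of reaction ξ = 0.319 × 726 = 231.59 mol/h
Reaction term: ξ·ΔH°_rxn = 231.59 × -15.6 = -3612.9 kJ/h
Sensible, feed 98.1→25 °C: -8119.8 kJ/h
Outlet flows (mol/h): A 494.41, B 231.59
Sensible, products 25→83.7 °C: 6425.1 kJ/h
Q = ΔH = -5307.6 kJ/h = -1.4743 kW
Heat removed = 1.4743 kJ/s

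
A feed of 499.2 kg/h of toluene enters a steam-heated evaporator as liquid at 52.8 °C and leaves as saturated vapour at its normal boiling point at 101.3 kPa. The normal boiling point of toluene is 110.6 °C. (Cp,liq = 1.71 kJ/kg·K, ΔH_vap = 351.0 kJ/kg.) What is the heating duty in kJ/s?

Q = 62.4 kJ/s

liquid 52.8→110.6 °C: 98.838 kJ/kg
vaporisation at 110.6 °C: 351 kJ/kg
Δh = 98.838 + 351 = 449.84 kJ/kg
Q = ṁ·Δh = 499.2 kg/h × 449.84 kJ/kg = 224560 kJ/h
|Q| = 62.378 kW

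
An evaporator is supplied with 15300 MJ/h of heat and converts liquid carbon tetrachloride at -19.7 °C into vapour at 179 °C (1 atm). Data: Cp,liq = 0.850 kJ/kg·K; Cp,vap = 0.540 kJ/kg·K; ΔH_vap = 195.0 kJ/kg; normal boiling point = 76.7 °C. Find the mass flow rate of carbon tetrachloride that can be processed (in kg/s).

Δh = 0.850×(76.7−-19.7) + 195.0 + 0.540×(179−76.7) = 332.18 kJ/kg
Q = 15300 MJ/h = 4250 kJ/s = 4250 kJ/s
ṁ = Q/Δh = 4250 / 332.18 = 12.794 kg/s

ṁ = 12.8 kg/s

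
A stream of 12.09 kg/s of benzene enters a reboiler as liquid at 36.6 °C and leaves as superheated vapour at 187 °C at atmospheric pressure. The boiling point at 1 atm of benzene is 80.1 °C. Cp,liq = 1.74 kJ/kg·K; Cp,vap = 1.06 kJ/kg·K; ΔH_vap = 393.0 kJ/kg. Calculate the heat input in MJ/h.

liquid 36.6→80.1 °C: 75.69 kJ/kg
vaporisation at 80.1 °C: 393 kJ/kg
vapour 80.1→187 °C: 113.31 kJ/kg
Δh = 75.69 + 393 + 113.31 = 582 kJ/kg
Q = ṁ·Δh = 12.09 kg/s × 582 kJ/kg = 7036.4 kJ/s
|Q| = 7036.4 kW = 25331 MJ/h

Q = 25300 MJ/h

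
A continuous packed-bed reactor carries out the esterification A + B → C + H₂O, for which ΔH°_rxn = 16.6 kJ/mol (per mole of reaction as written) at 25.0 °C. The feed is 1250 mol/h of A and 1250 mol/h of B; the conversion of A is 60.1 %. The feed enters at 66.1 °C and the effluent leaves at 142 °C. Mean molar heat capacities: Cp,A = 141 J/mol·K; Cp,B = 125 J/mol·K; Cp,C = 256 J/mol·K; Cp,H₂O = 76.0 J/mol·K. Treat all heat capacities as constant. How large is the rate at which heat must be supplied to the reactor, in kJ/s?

Extent of reaction ξ = 0.601 × 1250 = 751.25 mol/h
Reaction term: ξ·ΔH°_rxn = 751.25 × 16.6 = 12471 kJ/h
Sensible, feed 66.1→25 °C: -13666 kJ/h
Outlet flows (mol/h): A 498.75, B 498.75, C 751.25, H₂O 751.25
Sensible, products 25→142 °C: 44704 kJ/h
Q = ΔH = 43509 kJ/h = 12.086 kW
Heat supplied = 12.086 kJ/s

Q_in = 12.1 kJ/s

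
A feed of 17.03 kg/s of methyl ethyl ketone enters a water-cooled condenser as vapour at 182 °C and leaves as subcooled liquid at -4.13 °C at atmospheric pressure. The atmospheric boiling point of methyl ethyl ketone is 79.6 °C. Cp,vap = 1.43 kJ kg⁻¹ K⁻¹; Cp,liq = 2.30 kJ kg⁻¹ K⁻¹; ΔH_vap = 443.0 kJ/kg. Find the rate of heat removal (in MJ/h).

Q_c = 47900 MJ/h

vapour 182→79.6 °C: -146.43 kJ/kg
condensation at 79.6 °C: -443 kJ/kg
liquid 79.6→-4.13 °C: -192.58 kJ/kg
Δh = -146.43 + -443 + -192.58 = -782.01 kJ/kg
Q = ṁ·Δh = 17.03 kg/s × -782.01 kJ/kg = -13318 kJ/s
|Q| = 13318 kW = 47944 MJ/h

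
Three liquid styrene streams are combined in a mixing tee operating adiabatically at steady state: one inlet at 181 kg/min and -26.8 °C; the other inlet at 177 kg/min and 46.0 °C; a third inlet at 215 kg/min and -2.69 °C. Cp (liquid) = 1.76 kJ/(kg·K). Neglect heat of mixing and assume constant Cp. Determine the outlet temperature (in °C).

T_out = 4.73 °C

Energy balance with Q = 0: Σ ṁᵢCp,ᵢ(T_out − Tᵢ) = 0
Σ ṁᵢCp,ᵢTᵢ = 181×1.76×-26.8 + 177×1.76×46.0 + 215×1.76×-2.69 = 4774.6
Σ ṁᵢCp,ᵢ = 181×1.76 + 177×1.76 + 215×1.76 = 1008.5
T_out = 4774.6 / 1008.5 = 4.7345 °C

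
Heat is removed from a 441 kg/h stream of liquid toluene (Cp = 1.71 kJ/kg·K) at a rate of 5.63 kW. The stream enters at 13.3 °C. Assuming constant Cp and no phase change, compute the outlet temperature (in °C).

Q = 5.63 kW = 20268 kJ/h
ΔT = Q/(ṁ·Cp) = 20268/(441×1.71) = 26.877 K
T_out = 13.3 − 26.877 = -13.577 °C

T_out = -13.6 °C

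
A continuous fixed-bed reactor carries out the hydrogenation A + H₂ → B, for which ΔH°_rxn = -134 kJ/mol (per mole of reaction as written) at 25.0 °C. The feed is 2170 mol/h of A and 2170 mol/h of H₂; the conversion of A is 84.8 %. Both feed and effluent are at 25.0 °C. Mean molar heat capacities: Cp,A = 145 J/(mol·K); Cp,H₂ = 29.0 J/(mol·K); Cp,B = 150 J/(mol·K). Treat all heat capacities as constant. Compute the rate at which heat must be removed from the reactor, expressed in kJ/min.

Q_out = 4110 kJ/min

Extent of reaction ξ = 0.848 × 2170 = 1840.2 mol/h
Reaction term: ξ·ΔH°_rxn = 1840.2 × -134 = -246580 kJ/h
Q = ΔH = -246580 kJ/h = -68.495 kW
Heat removed = 4109.7 kJ/min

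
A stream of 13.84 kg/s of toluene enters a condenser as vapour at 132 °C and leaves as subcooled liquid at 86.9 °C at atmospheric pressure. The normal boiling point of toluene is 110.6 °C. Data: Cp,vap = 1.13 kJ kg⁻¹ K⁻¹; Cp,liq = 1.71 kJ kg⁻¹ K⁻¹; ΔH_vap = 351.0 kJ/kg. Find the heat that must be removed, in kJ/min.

Q_c = 345000 kJ/min

vapour 132→110.6 °C: -24.182 kJ/kg
condensation at 110.6 °C: -351 kJ/kg
liquid 110.6→86.9 °C: -40.527 kJ/kg
Δh = -24.182 + -351 + -40.527 = -415.71 kJ/kg
Q = ṁ·Δh = 13.84 kg/s × -415.71 kJ/kg = -5753.4 kJ/s
|Q| = 5753.4 kW = 345200 kJ/min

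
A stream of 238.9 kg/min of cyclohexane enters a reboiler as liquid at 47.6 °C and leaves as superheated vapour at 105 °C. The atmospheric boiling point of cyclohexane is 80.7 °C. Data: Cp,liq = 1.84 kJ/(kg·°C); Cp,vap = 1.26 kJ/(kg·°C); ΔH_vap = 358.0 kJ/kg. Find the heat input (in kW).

liquid 47.6→80.7 °C: 60.904 kJ/kg
vaporisation at 80.7 °C: 358 kJ/kg
vapour 80.7→105 °C: 30.618 kJ/kg
Δh = 60.904 + 358 + 30.618 = 449.52 kJ/kg
Q = ṁ·Δh = 238.9 kg/min × 449.52 kJ/kg = 107390 kJ/min
|Q| = 1789.8 kW

Q = 1790 kW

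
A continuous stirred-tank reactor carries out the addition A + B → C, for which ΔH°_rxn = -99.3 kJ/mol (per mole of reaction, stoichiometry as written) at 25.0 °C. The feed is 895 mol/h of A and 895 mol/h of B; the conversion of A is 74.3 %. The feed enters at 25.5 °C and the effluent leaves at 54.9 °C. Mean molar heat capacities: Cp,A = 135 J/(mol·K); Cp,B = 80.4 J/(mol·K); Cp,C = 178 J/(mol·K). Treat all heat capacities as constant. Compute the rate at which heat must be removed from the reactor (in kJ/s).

Q_out = 17.0 kJ/s

Extent of reaction ξ = 0.743 × 895 = 664.99 mol/h
Reaction term: ξ·ΔH°_rxn = 664.99 × -99.3 = -66033 kJ/h
Sensible, feed 25.5→25 °C: -96.391 kJ/h
Outlet flows (mol/h): A 230.01, B 230.01, C 664.99
Sensible, products 25→54.9 °C: 5020.6 kJ/h
Q = ΔH = -61109 kJ/h = -16.975 kW
Heat removed = 16.975 kJ/s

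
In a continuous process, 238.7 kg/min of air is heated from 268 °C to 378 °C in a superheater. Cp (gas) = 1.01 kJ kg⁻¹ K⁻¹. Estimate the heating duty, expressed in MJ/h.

Q = 1590 MJ/h

Q = ṁ·Cp·ΔT = 238.7 × 1.01 × (378 − 268) = 26520 kJ/min
Converting: 26520 / 60 s = 441.99 kW
Heating duty = 1591.2 MJ/h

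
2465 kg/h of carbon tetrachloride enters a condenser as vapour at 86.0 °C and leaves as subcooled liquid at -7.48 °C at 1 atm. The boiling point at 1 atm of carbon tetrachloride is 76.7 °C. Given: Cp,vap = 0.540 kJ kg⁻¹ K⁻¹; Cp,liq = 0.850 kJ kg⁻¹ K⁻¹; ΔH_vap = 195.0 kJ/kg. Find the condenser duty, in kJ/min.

vapour 86.0→76.7 °C: -5.022 kJ/kg
condensation at 76.7 °C: -195 kJ/kg
liquid 76.7→-7.48 °C: -71.553 kJ/kg
Δh = -5.022 + -195 + -71.553 = -271.57 kJ/kg
Q = ṁ·Δh = 2465 kg/h × -271.57 kJ/kg = -669430 kJ/h
|Q| = 185.95 kW = 11157 kJ/min

Q_c = 11200 kJ/min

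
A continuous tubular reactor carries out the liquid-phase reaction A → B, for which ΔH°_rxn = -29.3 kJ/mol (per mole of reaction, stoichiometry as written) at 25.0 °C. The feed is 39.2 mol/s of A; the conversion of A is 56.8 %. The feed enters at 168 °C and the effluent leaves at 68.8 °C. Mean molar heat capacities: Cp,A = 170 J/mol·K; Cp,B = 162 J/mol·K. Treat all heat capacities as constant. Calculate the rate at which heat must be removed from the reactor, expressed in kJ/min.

Extent of reaction ξ = 0.568 × 39.2 = 22.266 mol/s
Reaction term: ξ·ΔH°_rxn = 22.266 × -29.3 = -652.38 kJ/s
Sensible, feed 168→25 °C: -952.95 kJ/s
Outlet flows (mol/s): A 16.934, B 22.266
Sensible, products 25→68.8 °C: 284.08 kJ/s
Q = ΔH = -1321.3 kJ/s = -1321.3 kW
Heat removed = 79275 kJ/min

Q_out = 79300 kJ/min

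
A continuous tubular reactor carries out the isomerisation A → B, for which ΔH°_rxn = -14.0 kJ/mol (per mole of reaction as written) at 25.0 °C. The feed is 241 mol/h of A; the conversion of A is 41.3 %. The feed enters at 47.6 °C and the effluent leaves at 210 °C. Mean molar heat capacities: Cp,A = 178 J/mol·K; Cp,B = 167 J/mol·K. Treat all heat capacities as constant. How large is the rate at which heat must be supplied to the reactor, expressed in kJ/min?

Extent of reaction ξ = 0.413 × 241 = 99.533 mol/h
Reaction term: ξ·ΔH°_rxn = 99.533 × -14.0 = -1393.5 kJ/h
Sensible, feed 47.6→25 °C: -969.49 kJ/h
Outlet flows (mol/h): A 141.47, B 99.533
Sensible, products 25→210 °C: 7733.6 kJ/h
Q = ΔH = 5370.6 kJ/h = 1.4918 kW
Heat supplied = 89.51 kJ/min

Q_in = 89.5 kJ/min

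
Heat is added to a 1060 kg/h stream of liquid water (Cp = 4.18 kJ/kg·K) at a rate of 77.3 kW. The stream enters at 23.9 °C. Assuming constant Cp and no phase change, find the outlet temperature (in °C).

Q = 77.3 kW = 278280 kJ/h
ΔT = Q/(ṁ·Cp) = 278280/(1060×4.18) = 62.806 K
T_out = 23.9 + 62.806 = 86.706 °C

T_out = 86.7 °C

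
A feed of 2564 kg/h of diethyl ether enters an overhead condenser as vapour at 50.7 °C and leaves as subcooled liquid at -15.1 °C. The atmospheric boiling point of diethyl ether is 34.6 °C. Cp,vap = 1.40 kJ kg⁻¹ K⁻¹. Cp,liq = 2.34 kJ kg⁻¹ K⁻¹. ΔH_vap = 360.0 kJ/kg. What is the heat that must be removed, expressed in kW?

Q_c = 355 kW

vapour 50.7→34.6 °C: -22.54 kJ/kg
condensation at 34.6 °C: -360 kJ/kg
liquid 34.6→-15.1 °C: -116.3 kJ/kg
Δh = -22.54 + -360 + -116.3 = -498.84 kJ/kg
Q = ṁ·Δh = 2564 kg/h × -498.84 kJ/kg = -1.279e+06 kJ/h
|Q| = 355.28 kW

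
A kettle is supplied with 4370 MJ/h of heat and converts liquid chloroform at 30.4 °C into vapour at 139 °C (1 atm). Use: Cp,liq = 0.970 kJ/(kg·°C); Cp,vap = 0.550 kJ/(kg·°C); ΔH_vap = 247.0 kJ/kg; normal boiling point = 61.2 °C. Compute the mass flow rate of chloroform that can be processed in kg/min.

Δh = 0.970×(61.2−30.4) + 247.0 + 0.550×(139−61.2) = 319.67 kJ/kg
Q = 4370 MJ/h = 1213.9 kJ/s = 72833 kJ/min
ṁ = Q/Δh = 72833 / 319.67 = 227.84 kg/min

ṁ = 228 kg/min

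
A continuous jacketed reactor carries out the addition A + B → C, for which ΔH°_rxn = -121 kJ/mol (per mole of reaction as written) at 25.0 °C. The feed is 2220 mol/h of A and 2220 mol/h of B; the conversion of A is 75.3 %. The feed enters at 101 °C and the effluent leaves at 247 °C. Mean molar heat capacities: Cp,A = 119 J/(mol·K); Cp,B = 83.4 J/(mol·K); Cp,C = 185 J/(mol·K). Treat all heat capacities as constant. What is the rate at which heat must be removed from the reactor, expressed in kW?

Extent of reaction ξ = 0.753 × 2220 = 1671.7 mol/h
Reaction term: ξ·ΔH°_rxn = 1671.7 × -121 = -202270 kJ/h
Sensible, feed 101→25 °C: -34149 kJ/h
Outlet flows (mol/h): A 548.34, B 548.34, C 1671.7
Sensible, products 25→247 °C: 93294 kJ/h
Q = ΔH = -143130 kJ/h = -39.757 kW
Heat removed = 39.757 kW

Q_out = 39.8 kW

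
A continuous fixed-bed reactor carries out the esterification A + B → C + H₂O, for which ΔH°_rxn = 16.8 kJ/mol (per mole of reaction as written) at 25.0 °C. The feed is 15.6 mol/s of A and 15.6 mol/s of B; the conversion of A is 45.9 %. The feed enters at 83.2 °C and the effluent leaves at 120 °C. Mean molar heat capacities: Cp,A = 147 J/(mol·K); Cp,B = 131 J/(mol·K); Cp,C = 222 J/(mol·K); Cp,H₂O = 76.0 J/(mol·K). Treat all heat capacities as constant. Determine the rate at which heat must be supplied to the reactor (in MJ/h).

Extent of reaction ξ = 0.459 × 15.6 = 7.1604 mol/s
Reaction term: ξ·ΔH°_rxn = 7.1604 × 16.8 = 120.29 kJ/s
Sensible, feed 83.2→25 °C: -252.4 kJ/s
Outlet flows (mol/s): A 8.4396, B 8.4396, C 7.1604, H₂O 7.1604
Sensible, products 25→120 °C: 425.6 kJ/s
Q = ΔH = 293.49 kJ/s = 293.49 kW
Heat supplied = 1056.6 MJ/h

Q_in = 1060 MJ/h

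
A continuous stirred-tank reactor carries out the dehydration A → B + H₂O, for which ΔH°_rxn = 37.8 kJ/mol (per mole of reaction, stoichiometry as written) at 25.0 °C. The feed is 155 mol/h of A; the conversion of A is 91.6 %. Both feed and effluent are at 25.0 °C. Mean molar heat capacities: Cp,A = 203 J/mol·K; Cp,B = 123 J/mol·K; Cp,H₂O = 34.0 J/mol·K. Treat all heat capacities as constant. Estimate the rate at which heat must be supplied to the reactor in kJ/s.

Extent of reaction ξ = 0.916 × 155 = 141.98 mol/h
Reaction term: ξ·ΔH°_rxn = 141.98 × 37.8 = 5366.8 kJ/h
Q = ΔH = 5366.8 kJ/h = 1.4908 kW
Heat supplied = 1.4908 kJ/s

Q_in = 1.49 kJ/s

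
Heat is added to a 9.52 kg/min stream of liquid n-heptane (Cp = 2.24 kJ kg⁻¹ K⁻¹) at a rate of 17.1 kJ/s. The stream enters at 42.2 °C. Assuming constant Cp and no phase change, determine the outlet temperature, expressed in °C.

Q = 17.1 kJ/s = 1026 kJ/min
ΔT = Q/(ṁ·Cp) = 1026/(9.52×2.24) = 48.113 K
T_out = 42.2 + 48.113 = 90.313 °C

T_out = 90.3 °C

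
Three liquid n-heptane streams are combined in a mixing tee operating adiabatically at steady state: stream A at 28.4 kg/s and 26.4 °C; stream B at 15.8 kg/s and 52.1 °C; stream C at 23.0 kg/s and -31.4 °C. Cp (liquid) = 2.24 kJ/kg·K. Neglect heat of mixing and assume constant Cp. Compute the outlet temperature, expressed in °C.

T_out = 12.7 °C

Energy balance with Q = 0: Σ ṁᵢCp,ᵢ(T_out − Tᵢ) = 0
T_out = Σ ṁᵢCp,ᵢTᵢ / Σ ṁᵢCp,ᵢ
      = 1905.7 / 150.53 = 12.66 °C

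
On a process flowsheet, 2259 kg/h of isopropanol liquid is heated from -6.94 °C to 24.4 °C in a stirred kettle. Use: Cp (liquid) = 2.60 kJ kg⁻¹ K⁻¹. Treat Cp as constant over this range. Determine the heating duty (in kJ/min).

Q = ṁ·Cp·ΔT = 2259 × 2.60 × (24.4 − -6.94) = 184070 kJ/h
Converting: 184070 / 3600 s = 51.131 kW
Heating duty = 3067.9 kJ/min

Q = 3070 kJ/min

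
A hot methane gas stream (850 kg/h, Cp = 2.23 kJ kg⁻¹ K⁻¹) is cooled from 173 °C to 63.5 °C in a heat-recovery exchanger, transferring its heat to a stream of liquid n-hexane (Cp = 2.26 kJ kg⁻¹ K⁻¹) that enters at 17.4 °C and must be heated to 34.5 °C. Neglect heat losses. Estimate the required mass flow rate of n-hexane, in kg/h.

ṁ_c = 5370 kg/h

Heat released by hot stream: Q = 850 × 2.23 × (173 − 63.5) = 207560 kJ/h
Energy balance on cold side (adiabatic exchanger): Q = ṁ_c·Cp_c·(T_c,out − T_c,in)
ṁ_c = 207560 / [2.26 × (34.5 − 17.4)] = 5370.7 kg/h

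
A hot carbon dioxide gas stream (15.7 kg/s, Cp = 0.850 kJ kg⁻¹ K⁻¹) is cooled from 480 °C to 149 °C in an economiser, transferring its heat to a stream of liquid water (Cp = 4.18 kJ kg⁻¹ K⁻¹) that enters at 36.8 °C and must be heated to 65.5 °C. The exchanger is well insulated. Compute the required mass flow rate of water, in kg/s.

ṁ_c = 36.8 kg/s

Heat released by hot stream: Q = 15.7 × 0.850 × (480 − 149) = 4417.2 kJ/s
Energy balance on cold side (adiabatic exchanger): Q = ṁ_c·Cp_c·(T_c,out − T_c,in)
ṁ_c = 4417.2 / [4.18 × (65.5 − 36.8)] = 36.82 kg/s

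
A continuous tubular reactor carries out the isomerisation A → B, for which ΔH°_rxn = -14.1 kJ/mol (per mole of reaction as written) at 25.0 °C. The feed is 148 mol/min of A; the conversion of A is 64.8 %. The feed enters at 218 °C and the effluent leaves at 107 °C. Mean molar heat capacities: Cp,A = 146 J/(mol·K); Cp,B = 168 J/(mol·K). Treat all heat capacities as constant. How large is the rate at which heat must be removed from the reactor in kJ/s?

Extent of reaction ξ = 0.648 × 148 = 95.904 mol/min
Reaction term: ξ·ΔH°_rxn = 95.904 × -14.1 = -1352.2 kJ/min
Sensible, feed 218→25 °C: -4170.3 kJ/min
Outlet flows (mol/min): A 52.096, B 95.904
Sensible, products 25→107 °C: 1944.9 kJ/min
Q = ΔH = -3577.7 kJ/min = -59.629 kW
Heat removed = 59.629 kJ/s

Q_out = 59.6 kJ/s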